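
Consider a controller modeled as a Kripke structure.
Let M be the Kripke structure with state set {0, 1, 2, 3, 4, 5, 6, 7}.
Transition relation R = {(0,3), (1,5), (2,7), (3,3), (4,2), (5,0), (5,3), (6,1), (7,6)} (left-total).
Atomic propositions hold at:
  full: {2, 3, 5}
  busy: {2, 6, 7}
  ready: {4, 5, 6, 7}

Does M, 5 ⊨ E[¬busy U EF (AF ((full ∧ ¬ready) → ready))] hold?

Yes

Sat(¬busy) = {0, 1, 3, 4, 5}
Sat(¬ready) = {0, 1, 2, 3}
Sat(full ∧ ¬ready) = {2, 3}
Sat((full ∧ ¬ready) → ready) = {0, 1, 4, 5, 6, 7}
AF ((full ∧ ¬ready) → ready): least fixpoint, start Z0 = {0, 1, 4, 5, 6, 7}, add states with every successor in Z. Z1 = {0, 1, 2, 4, 5, 6, 7}; fixed.
Sat(AF ((full ∧ ¬ready) → ready)) = {0, 1, 2, 4, 5, 6, 7}
EF (AF ((full ∧ ¬ready) → ready)): least fixpoint, start Z0 = {0, 1, 2, 4, 5, 6, 7}, add states with some successor in Z. Already a fixed point.
Sat(EF (AF ((full ∧ ¬ready) → ready))) = {0, 1, 2, 4, 5, 6, 7}
E[¬busy U EF (AF ((full ∧ ¬ready) → ready))]: least fixpoint, start Z0 = Sat(EF (AF ((full ∧ ¬ready) → ready))) = {0, 1, 2, 4, 5, 6, 7}, add states in Sat(¬busy) with some successor in Z. Already a fixed point.
Sat(E[¬busy U EF (AF ((full ∧ ¬ready) → ready))]) = {0, 1, 2, 4, 5, 6, 7}
5 ∈ Sat(E[¬busy U EF (AF ((full ∧ ¬ready) → ready))]) = {0, 1, 2, 4, 5, 6, 7}, so the formula holds at 5.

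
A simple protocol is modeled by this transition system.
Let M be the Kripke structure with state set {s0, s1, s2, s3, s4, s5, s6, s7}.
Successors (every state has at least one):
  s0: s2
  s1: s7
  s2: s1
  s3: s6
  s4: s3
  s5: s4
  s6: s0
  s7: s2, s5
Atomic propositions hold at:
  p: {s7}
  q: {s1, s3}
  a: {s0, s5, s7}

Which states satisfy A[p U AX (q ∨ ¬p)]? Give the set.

Sat(¬p) = {s0, s1, s2, s3, s4, s5, s6}
Sat(q ∨ ¬p) = {s0, s1, s2, s3, s4, s5, s6}
Sat(AX (q ∨ ¬p)) = {s : every successor in {s0, s1, s2, s3, s4, s5, s6}} = {s0, s2, s3, s4, s5, s6, s7}
A[p U AX (q ∨ ¬p)]: least fixpoint, start Z0 = Sat(AX (q ∨ ¬p)) = {s0, s2, s3, s4, s5, s6, s7}, add states in Sat(p) with every successor in Z. Already a fixed point.
Sat(A[p U AX (q ∨ ¬p)]) = {s0, s2, s3, s4, s5, s6, s7}

{s0, s2, s3, s4, s5, s6, s7}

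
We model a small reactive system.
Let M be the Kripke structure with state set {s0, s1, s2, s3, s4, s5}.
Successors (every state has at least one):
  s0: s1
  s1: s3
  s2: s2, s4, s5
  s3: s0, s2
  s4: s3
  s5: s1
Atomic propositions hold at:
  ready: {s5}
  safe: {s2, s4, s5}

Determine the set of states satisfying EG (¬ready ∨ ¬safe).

Sat(¬ready) = {s0, s1, s2, s3, s4}
Sat(¬safe) = {s0, s1, s3}
Sat(¬ready ∨ ¬safe) = {s0, s1, s2, s3, s4}
EG (¬ready ∨ ¬safe): greatest fixpoint, start Z0 = {s0, s1, s2, s3, s4}, keep only states in Sat with some successor in Z. Already a fixed point.
Sat(EG (¬ready ∨ ¬safe)) = {s0, s1, s2, s3, s4}

{s0, s1, s2, s3, s4}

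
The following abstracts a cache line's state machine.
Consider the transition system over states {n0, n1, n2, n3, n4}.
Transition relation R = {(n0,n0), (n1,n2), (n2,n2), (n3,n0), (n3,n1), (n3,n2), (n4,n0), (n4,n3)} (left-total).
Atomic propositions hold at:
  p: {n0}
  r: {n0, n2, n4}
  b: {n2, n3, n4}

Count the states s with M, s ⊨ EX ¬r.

Sat(¬r) = {n1, n3}
Sat(EX ¬r) = {s : some successor in {n1, n3}} = {n3, n4}
|Sat(EX ¬r)| = |{n3, n4}| = 2.

2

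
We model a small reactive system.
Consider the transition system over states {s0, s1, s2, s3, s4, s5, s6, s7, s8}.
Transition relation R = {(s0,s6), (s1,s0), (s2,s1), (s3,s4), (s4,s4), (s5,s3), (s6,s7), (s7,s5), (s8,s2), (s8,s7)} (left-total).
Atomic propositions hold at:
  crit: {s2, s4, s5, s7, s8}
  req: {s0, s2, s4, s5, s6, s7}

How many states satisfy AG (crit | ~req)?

4

Sat(~req) = {s1, s3, s8}
Sat(crit | ~req) = {s1, s2, s3, s4, s5, s7, s8}
AG (crit | ~req): greatest fixpoint, start Z0 = {s1, s2, s3, s4, s5, s7, s8}, keep only states in Sat with every successor in Z. Z1 = {s2, s3, s4, s5, s7, s8}; Z2 = {s3, s4, s5, s7, s8}; Z3 = {s3, s4, s5, s7}; fixed.
Sat(AG (crit | ~req)) = {s3, s4, s5, s7}
|Sat(AG (crit | ~req))| = |{s3, s4, s5, s7}| = 4.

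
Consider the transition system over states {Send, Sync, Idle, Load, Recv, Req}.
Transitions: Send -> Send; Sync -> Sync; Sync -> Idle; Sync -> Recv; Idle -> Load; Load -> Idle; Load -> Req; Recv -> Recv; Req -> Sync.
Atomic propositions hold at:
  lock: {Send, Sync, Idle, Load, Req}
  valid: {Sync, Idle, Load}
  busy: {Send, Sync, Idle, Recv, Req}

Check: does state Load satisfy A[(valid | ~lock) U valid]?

Sat(~lock) = {Recv}
Sat(valid | ~lock) = {Sync, Idle, Load, Recv}
A[(valid | ~lock) U valid]: least fixpoint, start Z0 = Sat(valid) = {Sync, Idle, Load}, add states in Sat(valid | ~lock) with every successor in Z. Already a fixed point.
Sat(A[(valid | ~lock) U valid]) = {Sync, Idle, Load}
Load ∈ Sat(A[(valid | ~lock) U valid]) = {Sync, Idle, Load}, so the formula holds at Load.

Yes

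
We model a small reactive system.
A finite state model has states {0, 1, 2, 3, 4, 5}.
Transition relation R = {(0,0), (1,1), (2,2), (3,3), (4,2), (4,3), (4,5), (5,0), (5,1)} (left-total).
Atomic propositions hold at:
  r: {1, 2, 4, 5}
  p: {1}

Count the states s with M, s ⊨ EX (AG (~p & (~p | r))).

Sat(~p) = {0, 2, 3, 4, 5}
Sat(~p | r) = {0, 1, 2, 3, 4, 5}
Sat(~p & (~p | r)) = {0, 2, 3, 4, 5}
AG (~p & (~p | r)): greatest fixpoint, start Z0 = {0, 2, 3, 4, 5}, keep only states in Sat with every successor in Z. Z1 = {0, 2, 3, 4}; Z2 = {0, 2, 3}; fixed.
Sat(AG (~p & (~p | r))) = {0, 2, 3}
Sat(EX (AG (~p & (~p | r)))) = {s : some successor in {0, 2, 3}} = {0, 2, 3, 4, 5}
|Sat(EX (AG (~p & (~p | r))))| = |{0, 2, 3, 4, 5}| = 5.

5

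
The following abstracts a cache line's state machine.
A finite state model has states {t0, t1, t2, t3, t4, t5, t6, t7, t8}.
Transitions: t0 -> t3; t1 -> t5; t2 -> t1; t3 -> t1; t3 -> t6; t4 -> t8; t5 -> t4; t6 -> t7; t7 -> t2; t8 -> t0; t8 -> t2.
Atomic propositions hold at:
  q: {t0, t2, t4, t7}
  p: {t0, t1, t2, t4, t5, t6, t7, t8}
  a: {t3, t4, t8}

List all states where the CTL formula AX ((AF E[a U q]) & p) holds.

E[a U q]: least fixpoint, start Z0 = Sat(q) = {t0, t2, t4, t7}, add states in Sat(a) with some successor in Z. Z1 = {t0, t2, t4, t7, t8}; fixed.
Sat(E[a U q]) = {t0, t2, t4, t7, t8}
AF E[a U q]: least fixpoint, start Z0 = {t0, t2, t4, t7, t8}, add states with every successor in Z. Z1 = {t0, t2, t4, t5, t6, t7, t8}; Z2 = {t0, t1, t2, t4, t5, t6, t7, t8}; Z3 = {t0, t1, t2, t3, t4, t5, t6, t7, t8}; fixed.
Sat(AF E[a U q]) = {t0, t1, t2, t3, t4, t5, t6, t7, t8}
Sat((AF E[a U q]) & p) = {t0, t1, t2, t4, t5, t6, t7, t8}
Sat(AX ((AF E[a U q]) & p)) = {s : every successor in {t0, t1, t2, t4, t5, t6, t7, t8}} = {t1, t2, t3, t4, t5, t6, t7, t8}

{t1, t2, t3, t4, t5, t6, t7, t8}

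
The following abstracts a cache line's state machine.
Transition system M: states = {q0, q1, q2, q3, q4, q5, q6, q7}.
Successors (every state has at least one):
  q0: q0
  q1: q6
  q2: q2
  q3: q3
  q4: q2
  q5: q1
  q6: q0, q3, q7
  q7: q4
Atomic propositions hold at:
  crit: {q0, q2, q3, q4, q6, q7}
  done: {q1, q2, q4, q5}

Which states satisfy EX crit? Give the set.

Sat(EX crit) = {s : some successor in {q0, q2, q3, q4, q6, q7}} = {q0, q1, q2, q3, q4, q6, q7}

{q0, q1, q2, q3, q4, q6, q7}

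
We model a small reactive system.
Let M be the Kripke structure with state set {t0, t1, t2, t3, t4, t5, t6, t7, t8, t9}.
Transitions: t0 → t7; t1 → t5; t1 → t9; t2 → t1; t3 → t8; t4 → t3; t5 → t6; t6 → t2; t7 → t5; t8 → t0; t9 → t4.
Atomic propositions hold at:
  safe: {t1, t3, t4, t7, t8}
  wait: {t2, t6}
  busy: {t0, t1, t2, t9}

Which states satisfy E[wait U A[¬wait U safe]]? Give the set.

{t0, t1, t2, t3, t4, t6, t7, t8, t9}

Sat(¬wait) = {t0, t1, t3, t4, t5, t7, t8, t9}
A[¬wait U safe]: least fixpoint, start Z0 = Sat(safe) = {t1, t3, t4, t7, t8}, add states in Sat(¬wait) with every successor in Z. Z1 = {t0, t1, t3, t4, t7, t8, t9}; fixed.
Sat(A[¬wait U safe]) = {t0, t1, t3, t4, t7, t8, t9}
E[wait U A[¬wait U safe]]: least fixpoint, start Z0 = Sat(A[¬wait U safe]) = {t0, t1, t3, t4, t7, t8, t9}, add states in Sat(wait) with some successor in Z. Z1 = {t0, t1, t2, t3, t4, t7, t8, t9}; Z2 = {t0, t1, t2, t3, t4, t6, t7, t8, t9}; fixed.
Sat(E[wait U A[¬wait U safe]]) = {t0, t1, t2, t3, t4, t6, t7, t8, t9}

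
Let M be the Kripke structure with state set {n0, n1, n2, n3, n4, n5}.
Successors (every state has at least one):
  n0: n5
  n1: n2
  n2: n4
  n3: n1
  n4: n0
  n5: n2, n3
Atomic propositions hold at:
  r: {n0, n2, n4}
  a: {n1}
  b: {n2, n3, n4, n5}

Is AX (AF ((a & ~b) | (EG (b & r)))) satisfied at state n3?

Sat(~b) = {n0, n1}
Sat(a & ~b) = {n1}
Sat(b & r) = {n2, n4}
EG (b & r): greatest fixpoint, start Z0 = {n2, n4}, keep only states in Sat with some successor in Z. Z1 = {n2}; Z2 = ∅; fixed.
Sat(EG (b & r)) = ∅
Sat((a & ~b) | (EG (b & r))) = {n1}
AF ((a & ~b) | (EG (b & r))): least fixpoint, start Z0 = {n1}, add states with every successor in Z. Z1 = {n1, n3}; fixed.
Sat(AF ((a & ~b) | (EG (b & r)))) = {n1, n3}
Sat(AX (AF ((a & ~b) | (EG (b & r))))) = {s : every successor in {n1, n3}} = {n3}
n3 ∈ Sat(AX (AF ((a & ~b) | (EG (b & r))))) = {n3}, so the formula holds at n3.

Yes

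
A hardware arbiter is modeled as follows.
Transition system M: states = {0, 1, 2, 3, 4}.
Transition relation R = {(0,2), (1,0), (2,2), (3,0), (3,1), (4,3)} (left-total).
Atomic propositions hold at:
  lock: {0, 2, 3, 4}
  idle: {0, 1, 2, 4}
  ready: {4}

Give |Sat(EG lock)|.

EG lock: greatest fixpoint, start Z0 = {0, 2, 3, 4}, keep only states in Sat with some successor in Z. Already a fixed point.
Sat(EG lock) = {0, 2, 3, 4}
|Sat(EG lock)| = |{0, 2, 3, 4}| = 4.

4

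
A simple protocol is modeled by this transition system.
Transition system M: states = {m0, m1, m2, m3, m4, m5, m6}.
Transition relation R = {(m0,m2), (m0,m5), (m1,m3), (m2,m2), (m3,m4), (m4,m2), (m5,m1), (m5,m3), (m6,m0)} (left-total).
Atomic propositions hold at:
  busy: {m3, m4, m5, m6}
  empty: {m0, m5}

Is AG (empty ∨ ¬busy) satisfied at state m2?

Yes

Sat(¬busy) = {m0, m1, m2}
Sat(empty ∨ ¬busy) = {m0, m1, m2, m5}
AG (empty ∨ ¬busy): greatest fixpoint, start Z0 = {m0, m1, m2, m5}, keep only states in Sat with every successor in Z. Z1 = {m0, m2}; Z2 = {m2}; fixed.
Sat(AG (empty ∨ ¬busy)) = {m2}
m2 ∈ Sat(AG (empty ∨ ¬busy)) = {m2}, so the formula holds at m2.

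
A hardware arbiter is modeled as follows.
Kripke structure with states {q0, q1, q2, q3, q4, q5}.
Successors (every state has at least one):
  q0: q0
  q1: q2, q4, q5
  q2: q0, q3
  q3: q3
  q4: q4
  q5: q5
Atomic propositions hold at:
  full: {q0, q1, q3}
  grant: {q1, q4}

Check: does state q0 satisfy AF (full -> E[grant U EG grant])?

No

EG grant: greatest fixpoint, start Z0 = {q1, q4}, keep only states in Sat with some successor in Z. Already a fixed point.
Sat(EG grant) = {q1, q4}
E[grant U EG grant]: least fixpoint, start Z0 = Sat(EG grant) = {q1, q4}, add states in Sat(grant) with some successor in Z. Already a fixed point.
Sat(E[grant U EG grant]) = {q1, q4}
Sat(full -> E[grant U EG grant]) = {q1, q2, q4, q5}
AF (full -> E[grant U EG grant]): least fixpoint, start Z0 = {q1, q2, q4, q5}, add states with every successor in Z. Already a fixed point.
Sat(AF (full -> E[grant U EG grant])) = {q1, q2, q4, q5}
q0 ∉ Sat(AF (full -> E[grant U EG grant])) = {q1, q2, q4, q5}, so the formula does not hold at q0.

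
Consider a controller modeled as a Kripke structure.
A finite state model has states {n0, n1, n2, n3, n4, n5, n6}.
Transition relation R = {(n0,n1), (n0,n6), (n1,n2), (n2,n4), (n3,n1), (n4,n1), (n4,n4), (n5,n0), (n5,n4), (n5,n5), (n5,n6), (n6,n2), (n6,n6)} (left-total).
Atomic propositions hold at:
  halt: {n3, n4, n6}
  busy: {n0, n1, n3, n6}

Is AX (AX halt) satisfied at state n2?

No

Sat(AX halt) = {s : every successor in {n3, n4, n6}} = {n2}
Sat(AX (AX halt)) = {s : every successor in {n2}} = {n1}
n2 ∉ Sat(AX (AX halt)) = {n1}, so the formula does not hold at n2.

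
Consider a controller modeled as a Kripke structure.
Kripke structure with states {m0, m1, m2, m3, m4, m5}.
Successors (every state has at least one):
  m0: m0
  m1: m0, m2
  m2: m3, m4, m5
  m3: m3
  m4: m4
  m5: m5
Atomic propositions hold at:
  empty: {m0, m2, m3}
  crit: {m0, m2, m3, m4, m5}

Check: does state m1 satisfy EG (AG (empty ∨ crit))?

No

Sat(empty ∨ crit) = {m0, m2, m3, m4, m5}
AG (empty ∨ crit): greatest fixpoint, start Z0 = {m0, m2, m3, m4, m5}, keep only states in Sat with every successor in Z. Already a fixed point.
Sat(AG (empty ∨ crit)) = {m0, m2, m3, m4, m5}
EG (AG (empty ∨ crit)): greatest fixpoint, start Z0 = {m0, m2, m3, m4, m5}, keep only states in Sat with some successor in Z. Already a fixed point.
Sat(EG (AG (empty ∨ crit))) = {m0, m2, m3, m4, m5}
m1 ∉ Sat(EG (AG (empty ∨ crit))) = {m0, m2, m3, m4, m5}, so the formula does not hold at m1.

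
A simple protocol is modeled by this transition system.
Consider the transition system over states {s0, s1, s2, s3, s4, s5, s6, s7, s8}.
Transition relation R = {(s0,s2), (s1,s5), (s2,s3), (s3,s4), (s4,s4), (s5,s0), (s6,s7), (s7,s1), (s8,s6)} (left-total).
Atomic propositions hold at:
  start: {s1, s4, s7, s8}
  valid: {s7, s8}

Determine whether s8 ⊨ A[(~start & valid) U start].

Sat(~start) = {s0, s2, s3, s5, s6}
Sat(~start & valid) = ∅
A[(~start & valid) U start]: least fixpoint, start Z0 = Sat(start) = {s1, s4, s7, s8}, add states in Sat(~start & valid) with every successor in Z. Already a fixed point.
Sat(A[(~start & valid) U start]) = {s1, s4, s7, s8}
s8 ∈ Sat(A[(~start & valid) U start]) = {s1, s4, s7, s8}, so the formula holds at s8.

Yes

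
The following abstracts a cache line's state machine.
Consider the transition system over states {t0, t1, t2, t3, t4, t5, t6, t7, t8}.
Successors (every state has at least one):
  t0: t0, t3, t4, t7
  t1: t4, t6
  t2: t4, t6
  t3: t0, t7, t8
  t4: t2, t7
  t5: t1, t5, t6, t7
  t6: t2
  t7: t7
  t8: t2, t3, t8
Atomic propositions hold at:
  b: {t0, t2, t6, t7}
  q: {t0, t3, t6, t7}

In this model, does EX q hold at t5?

Yes

Sat(EX q) = {s : some successor in {t0, t3, t6, t7}} = {t0, t1, t2, t3, t4, t5, t7, t8}
t5 ∈ Sat(EX q) = {t0, t1, t2, t3, t4, t5, t7, t8}, so the formula holds at t5.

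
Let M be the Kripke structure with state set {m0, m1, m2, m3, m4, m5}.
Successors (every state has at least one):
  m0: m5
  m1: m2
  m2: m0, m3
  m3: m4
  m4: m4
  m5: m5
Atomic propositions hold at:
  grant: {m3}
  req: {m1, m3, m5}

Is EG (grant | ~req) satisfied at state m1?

No

Sat(~req) = {m0, m2, m4}
Sat(grant | ~req) = {m0, m2, m3, m4}
EG (grant | ~req): greatest fixpoint, start Z0 = {m0, m2, m3, m4}, keep only states in Sat with some successor in Z. Z1 = {m2, m3, m4}; fixed.
Sat(EG (grant | ~req)) = {m2, m3, m4}
m1 ∉ Sat(EG (grant | ~req)) = {m2, m3, m4}, so the formula does not hold at m1.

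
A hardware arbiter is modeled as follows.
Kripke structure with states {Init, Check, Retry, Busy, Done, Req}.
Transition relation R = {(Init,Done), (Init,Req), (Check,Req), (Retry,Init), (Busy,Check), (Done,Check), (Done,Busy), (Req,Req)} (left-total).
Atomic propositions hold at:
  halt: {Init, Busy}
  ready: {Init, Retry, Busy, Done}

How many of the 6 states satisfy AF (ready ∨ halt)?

4

Sat(ready ∨ halt) = {Init, Retry, Busy, Done}
AF (ready ∨ halt): least fixpoint, start Z0 = {Init, Retry, Busy, Done}, add states with every successor in Z. Already a fixed point.
Sat(AF (ready ∨ halt)) = {Init, Retry, Busy, Done}
|Sat(AF (ready ∨ halt))| = |{Init, Retry, Busy, Done}| = 4.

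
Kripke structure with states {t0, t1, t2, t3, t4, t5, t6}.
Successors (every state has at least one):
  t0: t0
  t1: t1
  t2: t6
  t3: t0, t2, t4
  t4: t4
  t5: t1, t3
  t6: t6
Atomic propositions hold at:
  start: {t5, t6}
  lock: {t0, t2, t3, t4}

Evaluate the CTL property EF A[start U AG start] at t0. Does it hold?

AG start: greatest fixpoint, start Z0 = {t5, t6}, keep only states in Sat with every successor in Z. Z1 = {t6}; fixed.
Sat(AG start) = {t6}
A[start U AG start]: least fixpoint, start Z0 = Sat(AG start) = {t6}, add states in Sat(start) with every successor in Z. Already a fixed point.
Sat(A[start U AG start]) = {t6}
EF A[start U AG start]: least fixpoint, start Z0 = {t6}, add states with some successor in Z. Z1 = {t2, t6}; Z2 = {t2, t3, t6}; Z3 = {t2, t3, t5, t6}; fixed.
Sat(EF A[start U AG start]) = {t2, t3, t5, t6}
t0 ∉ Sat(EF A[start U AG start]) = {t2, t3, t5, t6}, so the formula does not hold at t0.

No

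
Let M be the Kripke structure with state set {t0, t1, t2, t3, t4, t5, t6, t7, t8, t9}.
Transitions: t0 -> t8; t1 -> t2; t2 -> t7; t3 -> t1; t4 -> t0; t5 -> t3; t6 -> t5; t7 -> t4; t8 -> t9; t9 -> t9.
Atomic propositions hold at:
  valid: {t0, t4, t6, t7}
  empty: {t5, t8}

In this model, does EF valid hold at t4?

EF valid: least fixpoint, start Z0 = {t0, t4, t6, t7}, add states with some successor in Z. Z1 = {t0, t2, t4, t6, t7}; Z2 = {t0, t1, t2, t4, t6, t7}; Z3 = {t0, t1, t2, t3, t4, t6, t7}; Z4 = {t0, t1, t2, t3, t4, t5, t6, t7}; fixed.
Sat(EF valid) = {t0, t1, t2, t3, t4, t5, t6, t7}
t4 ∈ Sat(EF valid) = {t0, t1, t2, t3, t4, t5, t6, t7}, so the formula holds at t4.

Yes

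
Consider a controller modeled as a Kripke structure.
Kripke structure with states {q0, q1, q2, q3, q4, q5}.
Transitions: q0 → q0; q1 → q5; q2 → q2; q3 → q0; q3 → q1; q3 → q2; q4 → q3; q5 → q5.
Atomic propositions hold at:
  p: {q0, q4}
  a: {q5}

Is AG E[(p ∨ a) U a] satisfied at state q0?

No

Sat(p ∨ a) = {q0, q4, q5}
E[(p ∨ a) U a]: least fixpoint, start Z0 = Sat(a) = {q5}, add states in Sat(p ∨ a) with some successor in Z. Already a fixed point.
Sat(E[(p ∨ a) U a]) = {q5}
AG E[(p ∨ a) U a]: greatest fixpoint, start Z0 = {q5}, keep only states in Sat with every successor in Z. Already a fixed point.
Sat(AG E[(p ∨ a) U a]) = {q5}
q0 ∉ Sat(AG E[(p ∨ a) U a]) = {q5}, so the formula does not hold at q0.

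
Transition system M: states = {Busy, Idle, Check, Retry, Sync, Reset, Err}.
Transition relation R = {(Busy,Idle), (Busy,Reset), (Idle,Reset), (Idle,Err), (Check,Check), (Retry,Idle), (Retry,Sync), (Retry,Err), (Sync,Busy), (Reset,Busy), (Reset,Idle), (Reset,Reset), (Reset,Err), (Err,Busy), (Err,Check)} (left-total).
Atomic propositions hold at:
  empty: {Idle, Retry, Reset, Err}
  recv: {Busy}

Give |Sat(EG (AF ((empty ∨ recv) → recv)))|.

Sat(empty ∨ recv) = {Busy, Idle, Retry, Reset, Err}
Sat((empty ∨ recv) → recv) = {Busy, Check, Sync}
AF ((empty ∨ recv) → recv): least fixpoint, start Z0 = {Busy, Check, Sync}, add states with every successor in Z. Z1 = {Busy, Check, Sync, Err}; fixed.
Sat(AF ((empty ∨ recv) → recv)) = {Busy, Check, Sync, Err}
EG (AF ((empty ∨ recv) → recv)): greatest fixpoint, start Z0 = {Busy, Check, Sync, Err}, keep only states in Sat with some successor in Z. Z1 = {Check, Sync, Err}; Z2 = {Check, Err}; fixed.
Sat(EG (AF ((empty ∨ recv) → recv))) = {Check, Err}
|Sat(EG (AF ((empty ∨ recv) → recv)))| = |{Check, Err}| = 2.

2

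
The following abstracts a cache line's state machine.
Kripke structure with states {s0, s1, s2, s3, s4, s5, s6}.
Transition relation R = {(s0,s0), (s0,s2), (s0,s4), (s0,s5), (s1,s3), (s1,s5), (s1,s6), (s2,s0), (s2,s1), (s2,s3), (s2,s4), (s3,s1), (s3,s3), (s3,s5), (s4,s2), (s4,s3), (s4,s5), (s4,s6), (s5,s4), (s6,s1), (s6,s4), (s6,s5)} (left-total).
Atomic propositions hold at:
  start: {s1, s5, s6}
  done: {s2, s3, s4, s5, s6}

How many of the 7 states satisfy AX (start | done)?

Sat(start | done) = {s1, s2, s3, s4, s5, s6}
Sat(AX (start | done)) = {s : every successor in {s1, s2, s3, s4, s5, s6}} = {s1, s3, s4, s5, s6}
|Sat(AX (start | done))| = |{s1, s3, s4, s5, s6}| = 5.

5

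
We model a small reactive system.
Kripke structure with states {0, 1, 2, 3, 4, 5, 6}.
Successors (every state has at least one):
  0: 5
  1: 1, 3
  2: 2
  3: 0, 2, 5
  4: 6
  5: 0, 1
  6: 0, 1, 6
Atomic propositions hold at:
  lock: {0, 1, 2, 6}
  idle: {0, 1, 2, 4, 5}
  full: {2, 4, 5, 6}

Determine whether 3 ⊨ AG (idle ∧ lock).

Sat(idle ∧ lock) = {0, 1, 2}
AG (idle ∧ lock): greatest fixpoint, start Z0 = {0, 1, 2}, keep only states in Sat with every successor in Z. Z1 = {2}; fixed.
Sat(AG (idle ∧ lock)) = {2}
3 ∉ Sat(AG (idle ∧ lock)) = {2}, so the formula does not hold at 3.

No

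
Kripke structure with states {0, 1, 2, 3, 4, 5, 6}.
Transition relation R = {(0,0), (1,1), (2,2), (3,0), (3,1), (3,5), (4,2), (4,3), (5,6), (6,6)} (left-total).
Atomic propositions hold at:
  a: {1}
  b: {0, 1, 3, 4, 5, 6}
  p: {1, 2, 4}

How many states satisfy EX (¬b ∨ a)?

4

Sat(¬b) = {2}
Sat(¬b ∨ a) = {1, 2}
Sat(EX (¬b ∨ a)) = {s : some successor in {1, 2}} = {1, 2, 3, 4}
|Sat(EX (¬b ∨ a))| = |{1, 2, 3, 4}| = 4.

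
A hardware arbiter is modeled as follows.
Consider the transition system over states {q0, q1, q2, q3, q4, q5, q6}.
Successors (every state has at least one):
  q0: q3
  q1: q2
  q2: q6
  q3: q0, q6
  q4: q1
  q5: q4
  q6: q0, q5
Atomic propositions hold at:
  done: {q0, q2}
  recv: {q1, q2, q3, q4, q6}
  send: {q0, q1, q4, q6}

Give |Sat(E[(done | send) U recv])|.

6

Sat(done | send) = {q0, q1, q2, q4, q6}
E[(done | send) U recv]: least fixpoint, start Z0 = Sat(recv) = {q1, q2, q3, q4, q6}, add states in Sat(done | send) with some successor in Z. Z1 = {q0, q1, q2, q3, q4, q6}; fixed.
Sat(E[(done | send) U recv]) = {q0, q1, q2, q3, q4, q6}
|Sat(E[(done | send) U recv])| = |{q0, q1, q2, q3, q4, q6}| = 6.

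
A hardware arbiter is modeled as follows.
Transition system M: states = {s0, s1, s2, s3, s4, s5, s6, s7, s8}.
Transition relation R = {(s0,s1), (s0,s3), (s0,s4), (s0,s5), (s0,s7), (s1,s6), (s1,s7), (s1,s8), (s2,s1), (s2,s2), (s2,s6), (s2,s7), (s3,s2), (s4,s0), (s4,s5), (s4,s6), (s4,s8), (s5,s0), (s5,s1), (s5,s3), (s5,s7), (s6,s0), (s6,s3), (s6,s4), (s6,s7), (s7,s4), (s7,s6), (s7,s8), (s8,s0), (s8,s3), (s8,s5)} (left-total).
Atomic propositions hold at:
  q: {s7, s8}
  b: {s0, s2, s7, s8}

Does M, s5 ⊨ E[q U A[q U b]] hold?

A[q U b]: least fixpoint, start Z0 = Sat(b) = {s0, s2, s7, s8}, add states in Sat(q) with every successor in Z. Already a fixed point.
Sat(A[q U b]) = {s0, s2, s7, s8}
E[q U A[q U b]]: least fixpoint, start Z0 = Sat(A[q U b]) = {s0, s2, s7, s8}, add states in Sat(q) with some successor in Z. Already a fixed point.
Sat(E[q U A[q U b]]) = {s0, s2, s7, s8}
s5 ∉ Sat(E[q U A[q U b]]) = {s0, s2, s7, s8}, so the formula does not hold at s5.

No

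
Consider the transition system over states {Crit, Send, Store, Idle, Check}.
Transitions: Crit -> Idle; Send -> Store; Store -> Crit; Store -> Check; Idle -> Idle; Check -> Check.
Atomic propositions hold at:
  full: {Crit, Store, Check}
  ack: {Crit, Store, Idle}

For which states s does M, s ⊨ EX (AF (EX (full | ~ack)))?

Sat(~ack) = {Send, Check}
Sat(full | ~ack) = {Crit, Send, Store, Check}
Sat(EX (full | ~ack)) = {s : some successor in {Crit, Send, Store, Check}} = {Send, Store, Check}
AF (EX (full | ~ack)): least fixpoint, start Z0 = {Send, Store, Check}, add states with every successor in Z. Already a fixed point.
Sat(AF (EX (full | ~ack))) = {Send, Store, Check}
Sat(EX (AF (EX (full | ~ack)))) = {s : some successor in {Send, Store, Check}} = {Send, Store, Check}

{Send, Store, Check}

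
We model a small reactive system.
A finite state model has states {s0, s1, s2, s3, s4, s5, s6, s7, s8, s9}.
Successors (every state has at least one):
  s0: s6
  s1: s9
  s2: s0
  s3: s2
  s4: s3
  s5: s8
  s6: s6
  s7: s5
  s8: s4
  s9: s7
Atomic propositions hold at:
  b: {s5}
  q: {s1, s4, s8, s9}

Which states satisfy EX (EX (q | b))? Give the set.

Sat(q | b) = {s1, s4, s5, s8, s9}
Sat(EX (q | b)) = {s : some successor in {s1, s4, s5, s8, s9}} = {s1, s5, s7, s8}
Sat(EX (EX (q | b))) = {s : some successor in {s1, s5, s7, s8}} = {s5, s7, s9}

{s5, s7, s9}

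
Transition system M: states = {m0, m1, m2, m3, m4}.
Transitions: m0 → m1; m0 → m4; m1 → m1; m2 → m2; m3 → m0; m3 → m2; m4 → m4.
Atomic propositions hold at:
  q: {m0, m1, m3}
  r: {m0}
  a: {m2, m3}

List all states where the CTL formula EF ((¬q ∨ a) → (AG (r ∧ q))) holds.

Sat(¬q) = {m2, m4}
Sat(¬q ∨ a) = {m2, m3, m4}
Sat(r ∧ q) = {m0}
AG (r ∧ q): greatest fixpoint, start Z0 = {m0}, keep only states in Sat with every successor in Z. Z1 = ∅; fixed.
Sat(AG (r ∧ q)) = ∅
Sat((¬q ∨ a) → (AG (r ∧ q))) = {m0, m1}
EF ((¬q ∨ a) → (AG (r ∧ q))): least fixpoint, start Z0 = {m0, m1}, add states with some successor in Z. Z1 = {m0, m1, m3}; fixed.
Sat(EF ((¬q ∨ a) → (AG (r ∧ q)))) = {m0, m1, m3}

{m0, m1, m3}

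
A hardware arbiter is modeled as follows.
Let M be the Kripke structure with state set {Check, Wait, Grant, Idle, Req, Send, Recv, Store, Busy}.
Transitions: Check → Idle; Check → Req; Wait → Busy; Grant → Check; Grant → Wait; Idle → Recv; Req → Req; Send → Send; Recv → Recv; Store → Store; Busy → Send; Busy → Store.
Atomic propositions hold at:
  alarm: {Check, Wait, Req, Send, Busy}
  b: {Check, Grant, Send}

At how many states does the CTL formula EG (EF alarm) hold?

EF alarm: least fixpoint, start Z0 = {Check, Wait, Req, Send, Busy}, add states with some successor in Z. Z1 = {Check, Wait, Grant, Req, Send, Busy}; fixed.
Sat(EF alarm) = {Check, Wait, Grant, Req, Send, Busy}
EG (EF alarm): greatest fixpoint, start Z0 = {Check, Wait, Grant, Req, Send, Busy}, keep only states in Sat with some successor in Z. Already a fixed point.
Sat(EG (EF alarm)) = {Check, Wait, Grant, Req, Send, Busy}
|Sat(EG (EF alarm))| = |{Check, Wait, Grant, Req, Send, Busy}| = 6.

6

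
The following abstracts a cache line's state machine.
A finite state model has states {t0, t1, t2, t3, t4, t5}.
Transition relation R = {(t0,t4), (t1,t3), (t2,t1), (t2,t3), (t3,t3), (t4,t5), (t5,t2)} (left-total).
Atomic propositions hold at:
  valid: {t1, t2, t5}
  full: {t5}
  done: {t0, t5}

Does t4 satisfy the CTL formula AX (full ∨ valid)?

Yes

Sat(full ∨ valid) = {t1, t2, t5}
Sat(AX (full ∨ valid)) = {s : every successor in {t1, t2, t5}} = {t4, t5}
t4 ∈ Sat(AX (full ∨ valid)) = {t4, t5}, so the formula holds at t4.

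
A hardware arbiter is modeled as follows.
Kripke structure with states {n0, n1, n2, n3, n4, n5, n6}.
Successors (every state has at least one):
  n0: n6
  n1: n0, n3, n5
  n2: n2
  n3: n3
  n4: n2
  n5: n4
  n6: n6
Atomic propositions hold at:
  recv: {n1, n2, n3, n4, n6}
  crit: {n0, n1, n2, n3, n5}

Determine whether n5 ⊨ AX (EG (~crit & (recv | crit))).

Sat(~crit) = {n4, n6}
Sat(recv | crit) = {n0, n1, n2, n3, n4, n5, n6}
Sat(~crit & (recv | crit)) = {n4, n6}
EG (~crit & (recv | crit)): greatest fixpoint, start Z0 = {n4, n6}, keep only states in Sat with some successor in Z. Z1 = {n6}; fixed.
Sat(EG (~crit & (recv | crit))) = {n6}
Sat(AX (EG (~crit & (recv | crit)))) = {s : every successor in {n6}} = {n0, n6}
n5 ∉ Sat(AX (EG (~crit & (recv | crit)))) = {n0, n6}, so the formula does not hold at n5.

No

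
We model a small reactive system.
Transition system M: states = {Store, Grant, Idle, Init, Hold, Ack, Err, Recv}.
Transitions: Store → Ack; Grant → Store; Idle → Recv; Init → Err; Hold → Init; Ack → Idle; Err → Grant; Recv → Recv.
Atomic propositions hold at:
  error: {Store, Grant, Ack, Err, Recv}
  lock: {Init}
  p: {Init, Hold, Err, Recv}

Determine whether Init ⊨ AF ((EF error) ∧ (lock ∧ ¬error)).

Yes

EF error: least fixpoint, start Z0 = {Store, Grant, Ack, Err, Recv}, add states with some successor in Z. Z1 = {Store, Grant, Idle, Init, Ack, Err, Recv}; Z2 = {Store, Grant, Idle, Init, Hold, Ack, Err, Recv}; fixed.
Sat(EF error) = {Store, Grant, Idle, Init, Hold, Ack, Err, Recv}
Sat(¬error) = {Idle, Init, Hold}
Sat(lock ∧ ¬error) = {Init}
Sat((EF error) ∧ (lock ∧ ¬error)) = {Init}
AF ((EF error) ∧ (lock ∧ ¬error)): least fixpoint, start Z0 = {Init}, add states with every successor in Z. Z1 = {Init, Hold}; fixed.
Sat(AF ((EF error) ∧ (lock ∧ ¬error))) = {Init, Hold}
Init ∈ Sat(AF ((EF error) ∧ (lock ∧ ¬error))) = {Init, Hold}, so the formula holds at Init.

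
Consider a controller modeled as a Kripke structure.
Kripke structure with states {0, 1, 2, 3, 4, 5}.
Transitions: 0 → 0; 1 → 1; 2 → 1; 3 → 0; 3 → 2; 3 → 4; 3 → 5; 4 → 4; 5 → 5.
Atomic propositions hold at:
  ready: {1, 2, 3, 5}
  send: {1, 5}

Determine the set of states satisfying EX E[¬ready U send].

Sat(¬ready) = {0, 4}
E[¬ready U send]: least fixpoint, start Z0 = Sat(send) = {1, 5}, add states in Sat(¬ready) with some successor in Z. Already a fixed point.
Sat(E[¬ready U send]) = {1, 5}
Sat(EX E[¬ready U send]) = {s : some successor in {1, 5}} = {1, 2, 3, 5}

{1, 2, 3, 5}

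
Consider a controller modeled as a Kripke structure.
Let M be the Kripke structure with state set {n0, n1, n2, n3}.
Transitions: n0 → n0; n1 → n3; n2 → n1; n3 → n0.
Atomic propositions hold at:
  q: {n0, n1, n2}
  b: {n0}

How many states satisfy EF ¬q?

Sat(¬q) = {n3}
EF ¬q: least fixpoint, start Z0 = {n3}, add states with some successor in Z. Z1 = {n1, n3}; Z2 = {n1, n2, n3}; fixed.
Sat(EF ¬q) = {n1, n2, n3}
|Sat(EF ¬q)| = |{n1, n2, n3}| = 3.

3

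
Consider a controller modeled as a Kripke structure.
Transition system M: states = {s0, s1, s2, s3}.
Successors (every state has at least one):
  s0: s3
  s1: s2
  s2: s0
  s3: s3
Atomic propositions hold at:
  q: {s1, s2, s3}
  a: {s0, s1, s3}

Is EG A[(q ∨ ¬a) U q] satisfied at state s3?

Yes

Sat(¬a) = {s2}
Sat(q ∨ ¬a) = {s1, s2, s3}
A[(q ∨ ¬a) U q]: least fixpoint, start Z0 = Sat(q) = {s1, s2, s3}, add states in Sat(q ∨ ¬a) with every successor in Z. Already a fixed point.
Sat(A[(q ∨ ¬a) U q]) = {s1, s2, s3}
EG A[(q ∨ ¬a) U q]: greatest fixpoint, start Z0 = {s1, s2, s3}, keep only states in Sat with some successor in Z. Z1 = {s1, s3}; Z2 = {s3}; fixed.
Sat(EG A[(q ∨ ¬a) U q]) = {s3}
s3 ∈ Sat(EG A[(q ∨ ¬a) U q]) = {s3}, so the formula holds at s3.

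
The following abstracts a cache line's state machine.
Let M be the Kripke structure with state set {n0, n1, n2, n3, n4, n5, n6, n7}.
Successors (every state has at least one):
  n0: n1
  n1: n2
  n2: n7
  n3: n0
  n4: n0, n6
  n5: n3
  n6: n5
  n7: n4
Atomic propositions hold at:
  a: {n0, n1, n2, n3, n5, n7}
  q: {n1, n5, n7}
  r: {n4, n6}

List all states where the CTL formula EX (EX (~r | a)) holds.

{n0, n1, n3, n4, n5, n6, n7}

Sat(~r) = {n0, n1, n2, n3, n5, n7}
Sat(~r | a) = {n0, n1, n2, n3, n5, n7}
Sat(EX (~r | a)) = {s : some successor in {n0, n1, n2, n3, n5, n7}} = {n0, n1, n2, n3, n4, n5, n6}
Sat(EX (EX (~r | a))) = {s : some successor in {n0, n1, n2, n3, n4, n5, n6}} = {n0, n1, n3, n4, n5, n6, n7}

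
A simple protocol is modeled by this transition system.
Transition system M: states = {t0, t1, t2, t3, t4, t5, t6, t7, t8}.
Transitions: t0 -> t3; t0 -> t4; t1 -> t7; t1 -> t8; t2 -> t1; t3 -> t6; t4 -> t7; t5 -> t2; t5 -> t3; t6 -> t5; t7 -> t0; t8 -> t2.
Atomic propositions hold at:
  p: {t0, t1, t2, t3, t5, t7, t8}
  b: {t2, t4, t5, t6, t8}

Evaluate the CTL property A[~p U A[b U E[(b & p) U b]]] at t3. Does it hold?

Sat(~p) = {t4, t6}
Sat(b & p) = {t2, t5, t8}
E[(b & p) U b]: least fixpoint, start Z0 = Sat(b) = {t2, t4, t5, t6, t8}, add states in Sat(b & p) with some successor in Z. Already a fixed point.
Sat(E[(b & p) U b]) = {t2, t4, t5, t6, t8}
A[b U E[(b & p) U b]]: least fixpoint, start Z0 = Sat(E[(b & p) U b]) = {t2, t4, t5, t6, t8}, add states in Sat(b) with every successor in Z. Already a fixed point.
Sat(A[b U E[(b & p) U b]]) = {t2, t4, t5, t6, t8}
A[~p U A[b U E[(b & p) U b]]]: least fixpoint, start Z0 = Sat(A[b U E[(b & p) U b]]) = {t2, t4, t5, t6, t8}, add states in Sat(~p) with every successor in Z. Already a fixed point.
Sat(A[~p U A[b U E[(b & p) U b]]]) = {t2, t4, t5, t6, t8}
t3 ∉ Sat(A[~p U A[b U E[(b & p) U b]]]) = {t2, t4, t5, t6, t8}, so the formula does not hold at t3.

No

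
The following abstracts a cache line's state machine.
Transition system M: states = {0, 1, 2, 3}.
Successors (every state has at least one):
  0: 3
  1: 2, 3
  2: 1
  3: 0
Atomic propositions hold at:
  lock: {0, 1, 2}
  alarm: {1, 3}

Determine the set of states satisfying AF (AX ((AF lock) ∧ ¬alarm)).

{0, 3}

AF lock: least fixpoint, start Z0 = {0, 1, 2}, add states with every successor in Z. Z1 = {0, 1, 2, 3}; fixed.
Sat(AF lock) = {0, 1, 2, 3}
Sat(¬alarm) = {0, 2}
Sat((AF lock) ∧ ¬alarm) = {0, 2}
Sat(AX ((AF lock) ∧ ¬alarm)) = {s : every successor in {0, 2}} = {3}
AF (AX ((AF lock) ∧ ¬alarm)): least fixpoint, start Z0 = {3}, add states with every successor in Z. Z1 = {0, 3}; fixed.
Sat(AF (AX ((AF lock) ∧ ¬alarm))) = {0, 3}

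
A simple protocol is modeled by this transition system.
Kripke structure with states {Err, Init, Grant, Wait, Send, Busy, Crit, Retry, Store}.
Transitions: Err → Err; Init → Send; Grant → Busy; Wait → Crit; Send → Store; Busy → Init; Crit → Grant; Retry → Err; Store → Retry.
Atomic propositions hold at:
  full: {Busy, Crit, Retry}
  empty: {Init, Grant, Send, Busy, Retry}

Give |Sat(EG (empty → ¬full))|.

Sat(¬full) = {Err, Init, Grant, Wait, Send, Store}
Sat(empty → ¬full) = {Err, Init, Grant, Wait, Send, Crit, Store}
EG (empty → ¬full): greatest fixpoint, start Z0 = {Err, Init, Grant, Wait, Send, Crit, Store}, keep only states in Sat with some successor in Z. Z1 = {Err, Init, Wait, Send, Crit}; Z2 = {Err, Init, Wait}; Z3 = {Err}; fixed.
Sat(EG (empty → ¬full)) = {Err}
|Sat(EG (empty → ¬full))| = |{Err}| = 1.

1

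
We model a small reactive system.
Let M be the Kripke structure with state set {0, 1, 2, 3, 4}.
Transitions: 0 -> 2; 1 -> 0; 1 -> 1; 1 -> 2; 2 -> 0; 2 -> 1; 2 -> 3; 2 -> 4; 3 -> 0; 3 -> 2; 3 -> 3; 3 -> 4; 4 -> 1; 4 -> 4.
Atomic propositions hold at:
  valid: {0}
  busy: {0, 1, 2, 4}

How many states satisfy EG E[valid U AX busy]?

2

Sat(AX busy) = {s : every successor in {0, 1, 2, 4}} = {0, 1, 4}
E[valid U AX busy]: least fixpoint, start Z0 = Sat(AX busy) = {0, 1, 4}, add states in Sat(valid) with some successor in Z. Already a fixed point.
Sat(E[valid U AX busy]) = {0, 1, 4}
EG E[valid U AX busy]: greatest fixpoint, start Z0 = {0, 1, 4}, keep only states in Sat with some successor in Z. Z1 = {1, 4}; fixed.
Sat(EG E[valid U AX busy]) = {1, 4}
|Sat(EG E[valid U AX busy])| = |{1, 4}| = 2.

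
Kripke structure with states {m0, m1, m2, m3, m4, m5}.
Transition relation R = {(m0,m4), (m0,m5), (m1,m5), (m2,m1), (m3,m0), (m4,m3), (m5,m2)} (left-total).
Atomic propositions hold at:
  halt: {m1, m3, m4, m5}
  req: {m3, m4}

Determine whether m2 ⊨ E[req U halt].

No

E[req U halt]: least fixpoint, start Z0 = Sat(halt) = {m1, m3, m4, m5}, add states in Sat(req) with some successor in Z. Already a fixed point.
Sat(E[req U halt]) = {m1, m3, m4, m5}
m2 ∉ Sat(E[req U halt]) = {m1, m3, m4, m5}, so the formula does not hold at m2.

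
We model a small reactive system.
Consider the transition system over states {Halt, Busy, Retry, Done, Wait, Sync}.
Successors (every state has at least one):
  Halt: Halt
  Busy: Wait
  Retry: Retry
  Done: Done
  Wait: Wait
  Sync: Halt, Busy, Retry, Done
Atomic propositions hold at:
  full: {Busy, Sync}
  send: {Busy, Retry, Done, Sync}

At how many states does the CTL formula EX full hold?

1

Sat(EX full) = {s : some successor in {Busy, Sync}} = {Sync}
|Sat(EX full)| = |{Sync}| = 1.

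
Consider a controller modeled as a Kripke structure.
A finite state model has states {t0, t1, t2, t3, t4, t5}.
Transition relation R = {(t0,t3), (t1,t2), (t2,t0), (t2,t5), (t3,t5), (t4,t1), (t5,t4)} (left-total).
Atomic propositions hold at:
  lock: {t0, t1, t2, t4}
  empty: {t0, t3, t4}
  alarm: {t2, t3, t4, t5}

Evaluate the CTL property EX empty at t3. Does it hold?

Sat(EX empty) = {s : some successor in {t0, t3, t4}} = {t0, t2, t5}
t3 ∉ Sat(EX empty) = {t0, t2, t5}, so the formula does not hold at t3.

No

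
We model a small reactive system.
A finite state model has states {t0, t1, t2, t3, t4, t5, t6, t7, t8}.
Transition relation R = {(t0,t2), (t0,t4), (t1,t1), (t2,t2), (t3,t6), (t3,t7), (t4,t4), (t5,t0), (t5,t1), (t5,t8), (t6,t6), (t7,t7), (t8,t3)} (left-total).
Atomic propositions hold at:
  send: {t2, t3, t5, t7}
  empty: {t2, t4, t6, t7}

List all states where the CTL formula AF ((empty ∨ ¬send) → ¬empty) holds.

Sat(¬send) = {t0, t1, t4, t6, t8}
Sat(empty ∨ ¬send) = {t0, t1, t2, t4, t6, t7, t8}
Sat(¬empty) = {t0, t1, t3, t5, t8}
Sat((empty ∨ ¬send) → ¬empty) = {t0, t1, t3, t5, t8}
AF ((empty ∨ ¬send) → ¬empty): least fixpoint, start Z0 = {t0, t1, t3, t5, t8}, add states with every successor in Z. Already a fixed point.
Sat(AF ((empty ∨ ¬send) → ¬empty)) = {t0, t1, t3, t5, t8}

{t0, t1, t3, t5, t8}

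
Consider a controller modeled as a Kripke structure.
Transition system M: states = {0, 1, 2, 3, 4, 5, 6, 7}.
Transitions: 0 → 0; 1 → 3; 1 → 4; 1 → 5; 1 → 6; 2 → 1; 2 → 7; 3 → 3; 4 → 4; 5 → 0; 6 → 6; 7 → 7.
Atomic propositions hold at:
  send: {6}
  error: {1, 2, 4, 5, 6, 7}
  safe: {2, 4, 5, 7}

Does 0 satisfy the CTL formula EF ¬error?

Yes

Sat(¬error) = {0, 3}
EF ¬error: least fixpoint, start Z0 = {0, 3}, add states with some successor in Z. Z1 = {0, 1, 3, 5}; Z2 = {0, 1, 2, 3, 5}; fixed.
Sat(EF ¬error) = {0, 1, 2, 3, 5}
0 ∈ Sat(EF ¬error) = {0, 1, 2, 3, 5}, so the formula holds at 0.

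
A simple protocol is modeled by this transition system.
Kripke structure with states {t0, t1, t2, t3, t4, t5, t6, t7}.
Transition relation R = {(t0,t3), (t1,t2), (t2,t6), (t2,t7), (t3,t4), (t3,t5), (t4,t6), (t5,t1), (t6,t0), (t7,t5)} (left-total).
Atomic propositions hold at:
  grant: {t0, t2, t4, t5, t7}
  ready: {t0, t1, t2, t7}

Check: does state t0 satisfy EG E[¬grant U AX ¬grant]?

Sat(¬grant) = {t1, t3, t6}
Sat(AX ¬grant) = {s : every successor in {t1, t3, t6}} = {t0, t4, t5}
E[¬grant U AX ¬grant]: least fixpoint, start Z0 = Sat(AX ¬grant) = {t0, t4, t5}, add states in Sat(¬grant) with some successor in Z. Z1 = {t0, t3, t4, t5, t6}; fixed.
Sat(E[¬grant U AX ¬grant]) = {t0, t3, t4, t5, t6}
EG E[¬grant U AX ¬grant]: greatest fixpoint, start Z0 = {t0, t3, t4, t5, t6}, keep only states in Sat with some successor in Z. Z1 = {t0, t3, t4, t6}; fixed.
Sat(EG E[¬grant U AX ¬grant]) = {t0, t3, t4, t6}
t0 ∈ Sat(EG E[¬grant U AX ¬grant]) = {t0, t3, t4, t6}, so the formula holds at t0.

Yes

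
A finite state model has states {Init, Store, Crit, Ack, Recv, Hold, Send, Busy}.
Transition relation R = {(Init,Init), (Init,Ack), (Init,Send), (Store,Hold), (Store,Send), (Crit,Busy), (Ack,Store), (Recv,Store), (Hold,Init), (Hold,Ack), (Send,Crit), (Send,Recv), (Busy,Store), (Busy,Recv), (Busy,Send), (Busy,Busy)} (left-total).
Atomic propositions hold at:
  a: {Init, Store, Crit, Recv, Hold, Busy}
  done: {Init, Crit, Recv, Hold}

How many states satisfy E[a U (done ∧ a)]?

Sat(done ∧ a) = {Init, Crit, Recv, Hold}
E[a U (done ∧ a)]: least fixpoint, start Z0 = Sat((done ∧ a)) = {Init, Crit, Recv, Hold}, add states in Sat(a) with some successor in Z. Z1 = {Init, Store, Crit, Recv, Hold, Busy}; fixed.
Sat(E[a U (done ∧ a)]) = {Init, Store, Crit, Recv, Hold, Busy}
|Sat(E[a U (done ∧ a)])| = |{Init, Store, Crit, Recv, Hold, Busy}| = 6.

6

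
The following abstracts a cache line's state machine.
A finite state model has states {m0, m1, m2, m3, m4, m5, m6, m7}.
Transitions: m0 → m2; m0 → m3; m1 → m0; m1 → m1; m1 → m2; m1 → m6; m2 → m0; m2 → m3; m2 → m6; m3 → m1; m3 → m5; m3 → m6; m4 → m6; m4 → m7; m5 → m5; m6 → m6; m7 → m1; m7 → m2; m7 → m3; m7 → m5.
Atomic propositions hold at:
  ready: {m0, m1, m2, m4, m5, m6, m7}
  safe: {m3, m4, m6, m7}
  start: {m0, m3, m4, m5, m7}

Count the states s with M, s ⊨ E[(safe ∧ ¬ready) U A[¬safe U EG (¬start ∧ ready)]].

4

Sat(¬ready) = {m3}
Sat(safe ∧ ¬ready) = {m3}
Sat(¬safe) = {m0, m1, m2, m5}
Sat(¬start) = {m1, m2, m6}
Sat(¬start ∧ ready) = {m1, m2, m6}
EG (¬start ∧ ready): greatest fixpoint, start Z0 = {m1, m2, m6}, keep only states in Sat with some successor in Z. Already a fixed point.
Sat(EG (¬start ∧ ready)) = {m1, m2, m6}
A[¬safe U EG (¬start ∧ ready)]: least fixpoint, start Z0 = Sat(EG (¬start ∧ ready)) = {m1, m2, m6}, add states in Sat(¬safe) with every successor in Z. Already a fixed point.
Sat(A[¬safe U EG (¬start ∧ ready)]) = {m1, m2, m6}
E[(safe ∧ ¬ready) U A[¬safe U EG (¬start ∧ ready)]]: least fixpoint, start Z0 = Sat(A[¬safe U EG (¬start ∧ ready)]) = {m1, m2, m6}, add states in Sat(safe ∧ ¬ready) with some successor in Z. Z1 = {m1, m2, m3, m6}; fixed.
Sat(E[(safe ∧ ¬ready) U A[¬safe U EG (¬start ∧ ready)]]) = {m1, m2, m3, m6}
|Sat(E[(safe ∧ ¬ready) U A[¬safe U EG (¬start ∧ ready)]])| = |{m1, m2, m3, m6}| = 4.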